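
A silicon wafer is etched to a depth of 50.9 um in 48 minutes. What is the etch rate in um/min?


Step 1: Etch rate = depth / time
Step 2: rate = 50.9 / 48
rate = 1.06 um/min


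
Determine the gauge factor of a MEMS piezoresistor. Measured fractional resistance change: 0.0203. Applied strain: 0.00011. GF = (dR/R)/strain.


Step 1: Identify values.
dR/R = 0.0203, strain = 0.00011
Step 2: GF = (dR/R) / strain = 0.0203 / 0.00011
GF = 184.5


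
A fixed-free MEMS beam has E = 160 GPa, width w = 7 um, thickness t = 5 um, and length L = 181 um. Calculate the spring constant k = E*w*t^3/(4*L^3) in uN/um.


Step 1: Convert E to consistent units (1 GPa = 1000 uN/um^2).
E = 160 GPa = 160000 uN/um^2
Step 2: Compute t^3 = 5^3 = 125
Step 3: Compute L^3 = 181^3 = 5929741
Step 4: k = 160000 * 7 * 125 / (4 * 5929741)
k = 5.9025 uN/um


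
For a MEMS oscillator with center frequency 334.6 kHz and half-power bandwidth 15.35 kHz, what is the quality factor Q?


Step 1: Q = f0 / bandwidth
Step 2: Q = 334.6 / 15.35
Q = 21.8


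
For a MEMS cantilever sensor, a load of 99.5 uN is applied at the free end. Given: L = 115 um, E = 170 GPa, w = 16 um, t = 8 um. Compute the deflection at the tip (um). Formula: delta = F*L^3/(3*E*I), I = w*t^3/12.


Step 1: Calculate the second moment of area.
I = w * t^3 / 12 = 16 * 8^3 / 12 = 682.6667 um^4
Step 2: Convert E to consistent units (1 GPa = 1000 uN/um^2).
E = 170 GPa = 170000 uN/um^2
Step 3: Calculate tip deflection.
delta = F * L^3 / (3 * E * I)
delta = 99.5 * 115^3 / (3 * 170000 * 682.6667)
delta = 0.4346 um


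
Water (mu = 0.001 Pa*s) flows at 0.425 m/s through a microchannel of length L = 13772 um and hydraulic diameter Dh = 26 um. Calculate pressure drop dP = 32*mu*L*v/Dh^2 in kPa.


Step 1: Convert to SI: L = 13772e-6 m, Dh = 26e-6 m
Step 2: dP = 32 * 0.001 * 13772e-6 * 0.425 / (26e-6)^2
Step 3: dP = 277069.82 Pa
Step 4: Convert to kPa: dP = 277.07 kPa


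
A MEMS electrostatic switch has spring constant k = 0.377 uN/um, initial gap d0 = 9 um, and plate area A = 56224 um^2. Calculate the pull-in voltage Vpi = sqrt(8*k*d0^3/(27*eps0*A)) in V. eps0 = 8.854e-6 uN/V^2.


Step 1: Compute numerator: 8 * k * d0^3 = 8 * 0.377 * 9^3 = 2198.664
Step 2: Compute denominator: 27 * eps0 * A = 27 * 8.854e-6 * 56224 = 13.440797
Step 3: Vpi = sqrt(2198.664 / 13.440797)
Vpi = 12.79 V


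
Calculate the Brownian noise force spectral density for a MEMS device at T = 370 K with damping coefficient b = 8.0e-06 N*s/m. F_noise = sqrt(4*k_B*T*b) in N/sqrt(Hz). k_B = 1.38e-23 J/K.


Step 1: Compute 4 * k_B * T * b
= 4 * 1.38e-23 * 370 * 8.0e-06
= 1.6339e-25 N^2/Hz
Step 2: F_noise = sqrt(1.6339e-25)
F_noise = 4.04e-13 N/sqrt(Hz)


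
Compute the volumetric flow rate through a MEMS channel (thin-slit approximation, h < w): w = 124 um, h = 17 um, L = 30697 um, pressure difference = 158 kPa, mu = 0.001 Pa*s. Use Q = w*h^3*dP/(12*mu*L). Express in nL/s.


Step 1: Convert all dimensions to SI (meters).
w = 124e-6 m, h = 17e-6 m, L = 30697e-6 m, dP = 158e3 Pa
Step 2: Q = w * h^3 * dP / (12 * mu * L)
Q = 124e-6 * (17e-6)^3 * 158e3 / (12 * 0.001 * 30697e-6) = 2.6130538e-10 m^3/s
Step 3: Convert Q from m^3/s to nL/s (1 m^3 = 1e12 nL, so multiply by 1e12).
Q = 261.305 nL/s


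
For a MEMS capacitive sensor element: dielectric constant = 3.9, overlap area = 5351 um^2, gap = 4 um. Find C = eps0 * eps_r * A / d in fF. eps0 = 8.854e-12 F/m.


Step 1: Convert area to m^2: A = 5351e-12 m^2
Step 2: Convert gap to m: d = 4e-6 m
Step 3: C = eps0 * eps_r * A / d
C = 8.854e-12 * 3.9 * 5351e-12 / 4e-6
Step 4: Convert to fF (multiply by 1e15).
C = 46.19 fF


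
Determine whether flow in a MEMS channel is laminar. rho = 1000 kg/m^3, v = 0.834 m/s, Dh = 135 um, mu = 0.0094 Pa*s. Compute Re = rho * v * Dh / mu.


Step 1: Convert Dh to meters: Dh = 135e-6 m
Step 2: Re = rho * v * Dh / mu
Re = 1000 * 0.834 * 135e-6 / 0.0094
Re = 11.978
Since Re = 11.978 is below ~2300, the flow is laminar.


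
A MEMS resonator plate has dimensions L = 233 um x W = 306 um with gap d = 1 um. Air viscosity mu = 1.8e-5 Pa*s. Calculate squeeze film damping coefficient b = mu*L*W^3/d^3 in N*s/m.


Step 1: Convert to SI.
L = 233e-6 m, W = 306e-6 m, d = 1e-6 m
Step 2: W^3 = (306e-6)^3 = 2.87e-11 m^3
Step 3: d^3 = (1e-6)^3 = 1.00e-18 m^3
Step 4: b = 1.8e-5 * 233e-6 * 2.87e-11 / 1.00e-18
b = 1.20e-01 N*s/m


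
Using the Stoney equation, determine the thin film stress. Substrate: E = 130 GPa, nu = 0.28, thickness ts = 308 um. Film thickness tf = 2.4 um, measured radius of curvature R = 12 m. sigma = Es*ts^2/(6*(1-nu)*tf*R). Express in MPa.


Step 1: Compute numerator: Es * ts^2 = 130 * 308^2 = 12332320 (GPa*um^2)
Step 2: Compute denominator (R in um): 6*(1-nu)*tf*R = 6*0.72*2.4*12e6 = 124416000.0 (um^2)
Step 3: sigma (GPa) = 12332320 / 124416000.0 = 9.9122e-02 GPa
Step 4: Convert to MPa (x1000): sigma = 99.1 MPa


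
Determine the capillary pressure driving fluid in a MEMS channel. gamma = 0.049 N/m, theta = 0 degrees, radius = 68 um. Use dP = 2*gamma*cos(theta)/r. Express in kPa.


Step 1: cos(0 deg) = 1.0
Step 2: Convert r to m: r = 68e-6 m
Step 3: dP = 2 * 0.049 * 1.0 / 68e-6 = 1441.2 Pa
Step 4: Convert Pa to kPa (divide by 1000).
dP = 1.44 kPa


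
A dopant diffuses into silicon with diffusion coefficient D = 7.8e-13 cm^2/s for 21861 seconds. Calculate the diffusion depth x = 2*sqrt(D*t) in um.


Step 1: Compute D*t = 7.8e-13 * 21861 = 1.705158e-08 cm^2
Step 2: sqrt(D*t) = 1.30582e-04 cm
Step 3: x = 2 * 1.30582e-04 cm = 2.61164e-04 cm
Step 4: Convert to um (1 cm = 1e4 um): x = 2.612 um


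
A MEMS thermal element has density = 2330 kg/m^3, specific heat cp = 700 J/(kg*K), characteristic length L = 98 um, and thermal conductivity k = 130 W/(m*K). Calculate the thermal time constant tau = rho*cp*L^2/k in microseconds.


Step 1: Convert L to m: L = 98e-6 m
Step 2: L^2 = (98e-6)^2 = 9.604e-09 m^2
Step 3: tau = 2330 * 700 * 9.604e-09 / 130 = 1.2049326e-04 s
Step 4: Convert to microseconds (multiply by 1e6).
tau = 120.493 us


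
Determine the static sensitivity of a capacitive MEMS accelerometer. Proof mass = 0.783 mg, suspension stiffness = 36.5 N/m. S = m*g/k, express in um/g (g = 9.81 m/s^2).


Step 1: Convert mass: m = 0.783 mg = 7.83e-07 kg
Step 2: S = m * g / k = 7.83e-07 * 9.81 / 36.5
Step 3: S = 2.10e-07 m/g
Step 4: Convert to um/g: S = 0.21 um/g


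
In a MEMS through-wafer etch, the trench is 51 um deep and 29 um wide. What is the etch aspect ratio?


Step 1: AR = depth / width
Step 2: AR = 51 / 29
AR = 1.8


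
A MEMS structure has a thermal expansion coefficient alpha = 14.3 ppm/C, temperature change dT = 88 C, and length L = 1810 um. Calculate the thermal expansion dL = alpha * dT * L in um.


Step 1: Convert CTE: alpha = 14.3 ppm/C = 14.3e-6 /C
Step 2: dL = 14.3e-6 * 88 * 1810
dL = 2.2777 um


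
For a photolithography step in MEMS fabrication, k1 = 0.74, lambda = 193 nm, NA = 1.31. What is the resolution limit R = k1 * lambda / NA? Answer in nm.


Step 1: Identify values: k1 = 0.74, lambda = 193 nm, NA = 1.31
Step 2: R = k1 * lambda / NA
R = 0.74 * 193 / 1.31
R = 109.0 nm


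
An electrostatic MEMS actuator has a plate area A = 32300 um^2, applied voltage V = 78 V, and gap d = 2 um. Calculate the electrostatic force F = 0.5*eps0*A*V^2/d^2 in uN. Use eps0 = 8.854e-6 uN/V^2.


Step 1: Identify parameters.
eps0 = 8.854e-6 uN/V^2, A = 32300 um^2, V = 78 V, d = 2 um
Step 2: Compute V^2 = 78^2 = 6084
Step 3: Compute d^2 = 2^2 = 4
Step 4: F = 0.5 * 8.854e-6 * 32300 * 6084 / 4
F = 217.491 uN


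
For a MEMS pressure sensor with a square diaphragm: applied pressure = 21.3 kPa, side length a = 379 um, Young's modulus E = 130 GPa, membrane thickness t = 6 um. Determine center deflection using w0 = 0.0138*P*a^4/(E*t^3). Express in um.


Step 1: Convert pressure to compatible units (E is in GPa, so P in GPa).
P = 21.3 kPa = 21.3e-6 GPa
Step 2: Compute numerator: 0.0138 * P * a^4.
a^4 = 379^4 = 20632736881
numerator = 0.0138 * 21.3e-6 * 20632736881 = 6.0648e+03
Step 3: Compute denominator: E * t^3 = 130 * 6^3 = 28080
Step 4: w0 = numerator / denominator = 6.0648e+03 / 28080 = 0.216 um


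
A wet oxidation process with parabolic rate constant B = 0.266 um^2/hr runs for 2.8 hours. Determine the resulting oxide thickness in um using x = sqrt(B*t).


Step 1: Compute B*t = 0.266 * 2.8 = 0.7448
Step 2: x = sqrt(0.7448)
x = 0.863 um


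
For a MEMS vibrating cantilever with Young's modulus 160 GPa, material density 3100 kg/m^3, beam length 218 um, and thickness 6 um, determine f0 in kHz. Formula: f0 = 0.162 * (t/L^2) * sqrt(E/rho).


Step 1: Convert units to SI.
t_SI = 6e-6 m, L_SI = 218e-6 m
Step 2: Calculate sqrt(E/rho).
sqrt(160e9 / 3100) = 7184.21 m/s
Step 3: Compute f0.
f0 = 0.162 * 6e-6 / (218e-6)^2 * 7184.21 = 146937.4 Hz = 146.94 kHz


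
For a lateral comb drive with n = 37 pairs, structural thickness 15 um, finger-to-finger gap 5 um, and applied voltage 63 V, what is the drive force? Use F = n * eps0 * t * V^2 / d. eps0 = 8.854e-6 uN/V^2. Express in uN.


Step 1: Parameters: n=37, eps0=8.854e-6 uN/V^2, t=15 um, V=63 V, d=5 um
Step 2: V^2 = 3969
Step 3: F = 37 * 8.854e-6 * 15 * 3969 / 5
F = 3.901 uN


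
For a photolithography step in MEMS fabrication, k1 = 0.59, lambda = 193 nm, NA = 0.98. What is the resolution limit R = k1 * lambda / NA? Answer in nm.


Step 1: Identify values: k1 = 0.59, lambda = 193 nm, NA = 0.98
Step 2: R = k1 * lambda / NA
R = 0.59 * 193 / 0.98
R = 116.2 nm


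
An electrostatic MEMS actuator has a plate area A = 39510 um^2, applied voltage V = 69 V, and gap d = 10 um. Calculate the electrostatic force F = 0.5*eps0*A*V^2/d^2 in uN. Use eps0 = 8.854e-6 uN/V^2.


Step 1: Identify parameters.
eps0 = 8.854e-6 uN/V^2, A = 39510 um^2, V = 69 V, d = 10 um
Step 2: Compute V^2 = 69^2 = 4761
Step 3: Compute d^2 = 10^2 = 100
Step 4: F = 0.5 * 8.854e-6 * 39510 * 4761 / 100
F = 8.328 uN


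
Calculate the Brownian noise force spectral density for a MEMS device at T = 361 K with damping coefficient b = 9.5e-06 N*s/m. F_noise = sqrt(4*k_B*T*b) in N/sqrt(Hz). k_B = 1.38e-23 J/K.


Step 1: Compute 4 * k_B * T * b
= 4 * 1.38e-23 * 361 * 9.5e-06
= 1.8931e-25 N^2/Hz
Step 2: F_noise = sqrt(1.8931e-25)
F_noise = 4.35e-13 N/sqrt(Hz)


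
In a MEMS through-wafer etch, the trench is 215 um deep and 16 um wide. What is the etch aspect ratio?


Step 1: AR = depth / width
Step 2: AR = 215 / 16
AR = 13.4


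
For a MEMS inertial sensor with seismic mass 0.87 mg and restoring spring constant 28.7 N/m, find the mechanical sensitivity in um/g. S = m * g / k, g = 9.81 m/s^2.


Step 1: Convert mass: m = 0.87 mg = 8.70e-07 kg
Step 2: S = m * g / k = 8.70e-07 * 9.81 / 28.7
Step 3: S = 2.97e-07 m/g
Step 4: Convert to um/g: S = 0.297 um/g


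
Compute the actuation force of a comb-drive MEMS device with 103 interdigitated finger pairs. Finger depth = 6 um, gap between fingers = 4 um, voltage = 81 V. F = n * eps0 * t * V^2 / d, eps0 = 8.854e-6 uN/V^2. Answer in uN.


Step 1: Parameters: n=103, eps0=8.854e-6 uN/V^2, t=6 um, V=81 V, d=4 um
Step 2: V^2 = 6561
Step 3: F = 103 * 8.854e-6 * 6 * 6561 / 4
F = 8.975 uN


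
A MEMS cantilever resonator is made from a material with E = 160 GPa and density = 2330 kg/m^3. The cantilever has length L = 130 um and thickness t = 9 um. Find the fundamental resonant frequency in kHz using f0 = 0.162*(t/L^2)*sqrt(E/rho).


Step 1: Convert units to SI.
t_SI = 9e-6 m, L_SI = 130e-6 m
Step 2: Calculate sqrt(E/rho).
sqrt(160e9 / 2330) = 8286.71 m/s
Step 3: Compute f0.
f0 = 0.162 * 9e-6 / (130e-6)^2 * 8286.71 = 714912.6 Hz = 714.91 kHz


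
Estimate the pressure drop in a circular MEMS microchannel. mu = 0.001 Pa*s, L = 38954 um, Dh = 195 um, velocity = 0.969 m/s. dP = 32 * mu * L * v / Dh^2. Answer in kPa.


Step 1: Convert to SI: L = 38954e-6 m, Dh = 195e-6 m
Step 2: dP = 32 * 0.001 * 38954e-6 * 0.969 / (195e-6)^2
Step 3: dP = 31765.57 Pa
Step 4: Convert to kPa: dP = 31.77 kPa


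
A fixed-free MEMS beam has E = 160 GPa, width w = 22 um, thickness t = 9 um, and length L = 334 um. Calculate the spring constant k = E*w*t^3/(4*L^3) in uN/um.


Step 1: Convert E to consistent units (1 GPa = 1000 uN/um^2).
E = 160 GPa = 160000 uN/um^2
Step 2: Compute t^3 = 9^3 = 729
Step 3: Compute L^3 = 334^3 = 37259704
Step 4: k = 160000 * 22 * 729 / (4 * 37259704)
k = 17.2175 uN/um


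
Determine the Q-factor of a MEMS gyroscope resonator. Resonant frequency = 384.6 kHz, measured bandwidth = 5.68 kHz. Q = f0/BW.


Step 1: Q = f0 / bandwidth
Step 2: Q = 384.6 / 5.68
Q = 67.7


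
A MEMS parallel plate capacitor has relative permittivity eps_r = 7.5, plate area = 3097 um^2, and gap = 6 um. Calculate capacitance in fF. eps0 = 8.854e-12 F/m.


Step 1: Convert area to m^2: A = 3097e-12 m^2
Step 2: Convert gap to m: d = 6e-6 m
Step 3: C = eps0 * eps_r * A / d
C = 8.854e-12 * 7.5 * 3097e-12 / 6e-6
Step 4: Convert to fF (multiply by 1e15).
C = 34.28 fF


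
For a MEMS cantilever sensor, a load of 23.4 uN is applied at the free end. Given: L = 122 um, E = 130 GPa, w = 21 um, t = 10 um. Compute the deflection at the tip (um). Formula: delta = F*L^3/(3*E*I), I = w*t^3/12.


Step 1: Calculate the second moment of area.
I = w * t^3 / 12 = 21 * 10^3 / 12 = 1750.0 um^4
Step 2: Convert E to consistent units (1 GPa = 1000 uN/um^2).
E = 130 GPa = 130000 uN/um^2
Step 3: Calculate tip deflection.
delta = F * L^3 / (3 * E * I)
delta = 23.4 * 122^3 / (3 * 130000 * 1750.0)
delta = 0.0623 um


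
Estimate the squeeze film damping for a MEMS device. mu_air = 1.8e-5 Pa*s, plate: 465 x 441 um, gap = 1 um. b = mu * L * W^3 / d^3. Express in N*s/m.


Step 1: Convert to SI.
L = 465e-6 m, W = 441e-6 m, d = 1e-6 m
Step 2: W^3 = (441e-6)^3 = 8.58e-11 m^3
Step 3: d^3 = (1e-6)^3 = 1.00e-18 m^3
Step 4: b = 1.8e-5 * 465e-6 * 8.58e-11 / 1.00e-18
b = 7.18e-01 N*s/m


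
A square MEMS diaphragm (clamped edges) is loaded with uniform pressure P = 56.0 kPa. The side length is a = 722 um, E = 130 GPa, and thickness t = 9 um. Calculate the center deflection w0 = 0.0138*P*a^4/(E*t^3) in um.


Step 1: Convert pressure to compatible units (E is in GPa, so P in GPa).
P = 56.0 kPa = 56.0e-6 GPa
Step 2: Compute numerator: 0.0138 * P * a^4.
a^4 = 722^4 = 271737008656
numerator = 0.0138 * 56.0e-6 * 271737008656 = 2.099984e+05
Step 3: Compute denominator: E * t^3 = 130 * 9^3 = 94770
Step 4: w0 = numerator / denominator = 2.099984e+05 / 94770 = 2.2159 um


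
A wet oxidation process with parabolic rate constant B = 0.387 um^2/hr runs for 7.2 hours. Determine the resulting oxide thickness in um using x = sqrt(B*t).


Step 1: Compute B*t = 0.387 * 7.2 = 2.7864
Step 2: x = sqrt(2.7864)
x = 1.669 um


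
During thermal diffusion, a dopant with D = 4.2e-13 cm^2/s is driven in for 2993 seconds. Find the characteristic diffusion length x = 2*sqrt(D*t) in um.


Step 1: Compute D*t = 4.2e-13 * 2993 = 1.25706e-09 cm^2
Step 2: sqrt(D*t) = 3.5455e-05 cm
Step 3: x = 2 * 3.5455e-05 cm = 7.091e-05 cm
Step 4: Convert to um (1 cm = 1e4 um): x = 0.709 um


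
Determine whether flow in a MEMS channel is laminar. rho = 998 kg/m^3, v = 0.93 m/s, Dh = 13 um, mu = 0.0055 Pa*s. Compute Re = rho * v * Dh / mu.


Step 1: Convert Dh to meters: Dh = 13e-6 m
Step 2: Re = rho * v * Dh / mu
Re = 998 * 0.93 * 13e-6 / 0.0055
Re = 2.194
Since Re = 2.194 is below ~2300, the flow is laminar.


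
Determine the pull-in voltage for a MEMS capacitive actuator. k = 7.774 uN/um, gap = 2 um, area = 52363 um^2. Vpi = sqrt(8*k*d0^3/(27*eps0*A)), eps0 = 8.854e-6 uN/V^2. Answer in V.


Step 1: Compute numerator: 8 * k * d0^3 = 8 * 7.774 * 2^3 = 497.536
Step 2: Compute denominator: 27 * eps0 * A = 27 * 8.854e-6 * 52363 = 12.517794
Step 3: Vpi = sqrt(497.536 / 12.517794)
Vpi = 6.3 V


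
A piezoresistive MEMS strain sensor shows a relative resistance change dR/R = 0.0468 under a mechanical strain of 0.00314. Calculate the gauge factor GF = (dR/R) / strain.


Step 1: Identify values.
dR/R = 0.0468, strain = 0.00314
Step 2: GF = (dR/R) / strain = 0.0468 / 0.00314
GF = 14.9


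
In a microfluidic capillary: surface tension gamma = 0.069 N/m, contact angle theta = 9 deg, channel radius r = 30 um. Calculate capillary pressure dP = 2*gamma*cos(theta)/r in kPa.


Step 1: cos(9 deg) = 0.9877
Step 2: Convert r to m: r = 30e-6 m
Step 3: dP = 2 * 0.069 * 0.9877 / 30e-6 = 4543.4 Pa
Step 4: Convert Pa to kPa (divide by 1000).
dP = 4.54 kPa


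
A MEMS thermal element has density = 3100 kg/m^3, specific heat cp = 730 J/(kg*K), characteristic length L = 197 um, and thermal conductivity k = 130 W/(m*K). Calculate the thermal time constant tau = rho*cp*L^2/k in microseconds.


Step 1: Convert L to m: L = 197e-6 m
Step 2: L^2 = (197e-6)^2 = 3.8809e-08 m^2
Step 3: tau = 3100 * 730 * 3.8809e-08 / 130 = 6.7557513e-04 s
Step 4: Convert to microseconds (multiply by 1e6).
tau = 675.575 us


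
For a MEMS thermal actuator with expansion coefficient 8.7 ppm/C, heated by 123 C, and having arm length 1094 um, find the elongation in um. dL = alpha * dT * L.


Step 1: Convert CTE: alpha = 8.7 ppm/C = 8.7e-6 /C
Step 2: dL = 8.7e-6 * 123 * 1094
dL = 1.1707 um


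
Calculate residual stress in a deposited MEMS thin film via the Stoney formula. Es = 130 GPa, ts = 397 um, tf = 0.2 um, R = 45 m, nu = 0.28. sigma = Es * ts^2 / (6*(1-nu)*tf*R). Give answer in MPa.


Step 1: Compute numerator: Es * ts^2 = 130 * 397^2 = 20489170 (GPa*um^2)
Step 2: Compute denominator (R in um): 6*(1-nu)*tf*R = 6*0.72*0.2*45e6 = 38880000.0 (um^2)
Step 3: sigma (GPa) = 20489170 / 38880000.0 = 5.26985e-01 GPa
Step 4: Convert to MPa (x1000): sigma = 527.0 MPa


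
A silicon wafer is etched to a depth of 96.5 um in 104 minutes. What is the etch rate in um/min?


Step 1: Etch rate = depth / time
Step 2: rate = 96.5 / 104
rate = 0.928 um/min


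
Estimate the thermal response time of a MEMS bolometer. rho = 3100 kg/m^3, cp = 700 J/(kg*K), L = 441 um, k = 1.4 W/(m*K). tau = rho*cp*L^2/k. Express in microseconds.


Step 1: Convert L to m: L = 441e-6 m
Step 2: L^2 = (441e-6)^2 = 1.94481e-07 m^2
Step 3: tau = 3100 * 700 * 1.94481e-07 / 1.4 = 3.0144555e-01 s
Step 4: Convert to microseconds (multiply by 1e6).
tau = 301445.55 us


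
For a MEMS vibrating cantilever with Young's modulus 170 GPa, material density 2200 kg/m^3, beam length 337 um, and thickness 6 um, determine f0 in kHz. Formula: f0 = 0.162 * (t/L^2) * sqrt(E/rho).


Step 1: Convert units to SI.
t_SI = 6e-6 m, L_SI = 337e-6 m
Step 2: Calculate sqrt(E/rho).
sqrt(170e9 / 2200) = 8790.49 m/s
Step 3: Compute f0.
f0 = 0.162 * 6e-6 / (337e-6)^2 * 8790.49 = 75234.9 Hz = 75.23 kHz


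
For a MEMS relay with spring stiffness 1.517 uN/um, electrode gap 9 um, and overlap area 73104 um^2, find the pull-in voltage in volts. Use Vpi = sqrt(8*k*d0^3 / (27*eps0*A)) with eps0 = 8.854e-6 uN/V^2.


Step 1: Compute numerator: 8 * k * d0^3 = 8 * 1.517 * 9^3 = 8847.144
Step 2: Compute denominator: 27 * eps0 * A = 27 * 8.854e-6 * 73104 = 17.476096
Step 3: Vpi = sqrt(8847.144 / 17.476096)
Vpi = 22.5 V


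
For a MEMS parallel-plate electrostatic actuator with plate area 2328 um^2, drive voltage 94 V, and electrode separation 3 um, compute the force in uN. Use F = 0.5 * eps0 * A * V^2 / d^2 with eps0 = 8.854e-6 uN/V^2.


Step 1: Identify parameters.
eps0 = 8.854e-6 uN/V^2, A = 2328 um^2, V = 94 V, d = 3 um
Step 2: Compute V^2 = 94^2 = 8836
Step 3: Compute d^2 = 3^2 = 9
Step 4: F = 0.5 * 8.854e-6 * 2328 * 8836 / 9
F = 10.118 uN


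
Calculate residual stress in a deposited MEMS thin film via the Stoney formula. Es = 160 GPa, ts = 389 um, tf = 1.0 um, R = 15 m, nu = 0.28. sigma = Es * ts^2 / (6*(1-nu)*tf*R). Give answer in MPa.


Step 1: Compute numerator: Es * ts^2 = 160 * 389^2 = 24211360 (GPa*um^2)
Step 2: Compute denominator (R in um): 6*(1-nu)*tf*R = 6*0.72*1.0*15e6 = 64800000.0 (um^2)
Step 3: sigma (GPa) = 24211360 / 64800000.0 = 3.73632e-01 GPa
Step 4: Convert to MPa (x1000): sigma = 373.6 MPa


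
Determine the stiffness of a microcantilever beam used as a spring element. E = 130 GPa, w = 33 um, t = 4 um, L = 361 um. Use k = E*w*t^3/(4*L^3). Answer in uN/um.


Step 1: Convert E to consistent units (1 GPa = 1000 uN/um^2).
E = 130 GPa = 130000 uN/um^2
Step 2: Compute t^3 = 4^3 = 64
Step 3: Compute L^3 = 361^3 = 47045881
Step 4: k = 130000 * 33 * 64 / (4 * 47045881)
k = 1.459 uN/um


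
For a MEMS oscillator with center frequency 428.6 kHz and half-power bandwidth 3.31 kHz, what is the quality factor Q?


Step 1: Q = f0 / bandwidth
Step 2: Q = 428.6 / 3.31
Q = 129.5


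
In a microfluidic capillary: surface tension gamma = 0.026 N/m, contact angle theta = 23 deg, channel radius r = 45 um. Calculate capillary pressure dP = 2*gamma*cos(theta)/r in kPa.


Step 1: cos(23 deg) = 0.9205
Step 2: Convert r to m: r = 45e-6 m
Step 3: dP = 2 * 0.026 * 0.9205 / 45e-6 = 1063.7 Pa
Step 4: Convert Pa to kPa (divide by 1000).
dP = 1.06 kPa


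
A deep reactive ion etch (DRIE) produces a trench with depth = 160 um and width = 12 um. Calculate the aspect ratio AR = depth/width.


Step 1: AR = depth / width
Step 2: AR = 160 / 12
AR = 13.3


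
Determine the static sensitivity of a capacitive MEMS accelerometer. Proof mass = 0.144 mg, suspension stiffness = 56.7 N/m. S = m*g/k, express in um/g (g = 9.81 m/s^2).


Step 1: Convert mass: m = 0.144 mg = 1.44e-07 kg
Step 2: S = m * g / k = 1.44e-07 * 9.81 / 56.7
Step 3: S = 2.49e-08 m/g
Step 4: Convert to um/g: S = 0.025 um/g


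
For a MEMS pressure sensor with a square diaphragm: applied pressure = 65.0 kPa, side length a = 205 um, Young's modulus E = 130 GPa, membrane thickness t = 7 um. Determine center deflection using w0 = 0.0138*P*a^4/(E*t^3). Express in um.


Step 1: Convert pressure to compatible units (E is in GPa, so P in GPa).
P = 65.0 kPa = 65.0e-6 GPa
Step 2: Compute numerator: 0.0138 * P * a^4.
a^4 = 205^4 = 1766100625
numerator = 0.0138 * 65.0e-6 * 1766100625 = 1.5842e+03
Step 3: Compute denominator: E * t^3 = 130 * 7^3 = 44590
Step 4: w0 = numerator / denominator = 1.5842e+03 / 44590 = 0.0355 um


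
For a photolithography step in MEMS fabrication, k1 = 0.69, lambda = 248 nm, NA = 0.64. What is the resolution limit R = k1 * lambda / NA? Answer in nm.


Step 1: Identify values: k1 = 0.69, lambda = 248 nm, NA = 0.64
Step 2: R = k1 * lambda / NA
R = 0.69 * 248 / 0.64
R = 267.4 nm


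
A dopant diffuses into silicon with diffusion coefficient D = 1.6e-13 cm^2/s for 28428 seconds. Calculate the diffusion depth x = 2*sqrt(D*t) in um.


Step 1: Compute D*t = 1.6e-13 * 28428 = 4.54848e-09 cm^2
Step 2: sqrt(D*t) = 6.74424e-05 cm
Step 3: x = 2 * 6.74424e-05 cm = 1.348848e-04 cm
Step 4: Convert to um (1 cm = 1e4 um): x = 1.349 um


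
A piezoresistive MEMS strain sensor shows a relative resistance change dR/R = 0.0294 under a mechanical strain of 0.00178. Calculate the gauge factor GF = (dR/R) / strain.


Step 1: Identify values.
dR/R = 0.0294, strain = 0.00178
Step 2: GF = (dR/R) / strain = 0.0294 / 0.00178
GF = 16.5


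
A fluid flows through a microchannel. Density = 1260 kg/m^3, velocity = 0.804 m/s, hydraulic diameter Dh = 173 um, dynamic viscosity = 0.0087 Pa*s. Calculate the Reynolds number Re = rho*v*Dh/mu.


Step 1: Convert Dh to meters: Dh = 173e-6 m
Step 2: Re = rho * v * Dh / mu
Re = 1260 * 0.804 * 173e-6 / 0.0087
Re = 20.144


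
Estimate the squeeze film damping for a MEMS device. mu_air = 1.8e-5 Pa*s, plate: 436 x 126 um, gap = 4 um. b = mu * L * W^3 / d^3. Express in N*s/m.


Step 1: Convert to SI.
L = 436e-6 m, W = 126e-6 m, d = 4e-6 m
Step 2: W^3 = (126e-6)^3 = 2.00e-12 m^3
Step 3: d^3 = (4e-6)^3 = 6.40e-17 m^3
Step 4: b = 1.8e-5 * 436e-6 * 2.00e-12 / 6.40e-17
b = 2.45e-04 N*s/m


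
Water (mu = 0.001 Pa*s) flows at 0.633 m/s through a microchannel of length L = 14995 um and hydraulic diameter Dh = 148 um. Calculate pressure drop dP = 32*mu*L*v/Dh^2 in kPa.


Step 1: Convert to SI: L = 14995e-6 m, Dh = 148e-6 m
Step 2: dP = 32 * 0.001 * 14995e-6 * 0.633 / (148e-6)^2
Step 3: dP = 13866.82 Pa
Step 4: Convert to kPa: dP = 13.87 kPa


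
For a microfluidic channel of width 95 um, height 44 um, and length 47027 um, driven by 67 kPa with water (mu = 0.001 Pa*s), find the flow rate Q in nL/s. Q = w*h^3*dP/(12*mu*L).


Step 1: Convert all dimensions to SI (meters).
w = 95e-6 m, h = 44e-6 m, L = 47027e-6 m, dP = 67e3 Pa
Step 2: Q = w * h^3 * dP / (12 * mu * L)
Q = 95e-6 * (44e-6)^3 * 67e3 / (12 * 0.001 * 47027e-6) = 9.6078877e-10 m^3/s
Step 3: Convert Q from m^3/s to nL/s (1 m^3 = 1e12 nL, so multiply by 1e12).
Q = 960.789 nL/s


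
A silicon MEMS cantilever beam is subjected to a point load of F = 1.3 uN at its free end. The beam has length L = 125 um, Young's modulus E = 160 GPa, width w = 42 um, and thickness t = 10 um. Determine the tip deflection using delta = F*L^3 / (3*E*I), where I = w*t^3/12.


Step 1: Calculate the second moment of area.
I = w * t^3 / 12 = 42 * 10^3 / 12 = 3500.0 um^4
Step 2: Convert E to consistent units (1 GPa = 1000 uN/um^2).
E = 160 GPa = 160000 uN/um^2
Step 3: Calculate tip deflection.
delta = F * L^3 / (3 * E * I)
delta = 1.3 * 125^3 / (3 * 160000 * 3500.0)
delta = 0.0015 um


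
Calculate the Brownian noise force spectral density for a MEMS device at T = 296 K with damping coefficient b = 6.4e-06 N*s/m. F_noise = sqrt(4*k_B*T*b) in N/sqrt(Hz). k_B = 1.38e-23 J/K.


Step 1: Compute 4 * k_B * T * b
= 4 * 1.38e-23 * 296 * 6.4e-06
= 1.0457e-25 N^2/Hz
Step 2: F_noise = sqrt(1.0457e-25)
F_noise = 3.23e-13 N/sqrt(Hz)


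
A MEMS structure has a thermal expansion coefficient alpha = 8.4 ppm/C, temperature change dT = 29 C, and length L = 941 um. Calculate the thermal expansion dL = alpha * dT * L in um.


Step 1: Convert CTE: alpha = 8.4 ppm/C = 8.4e-6 /C
Step 2: dL = 8.4e-6 * 29 * 941
dL = 0.2292 um


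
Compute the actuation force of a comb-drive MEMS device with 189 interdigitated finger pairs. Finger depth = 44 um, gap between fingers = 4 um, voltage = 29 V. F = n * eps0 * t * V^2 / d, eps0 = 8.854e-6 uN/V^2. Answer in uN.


Step 1: Parameters: n=189, eps0=8.854e-6 uN/V^2, t=44 um, V=29 V, d=4 um
Step 2: V^2 = 841
Step 3: F = 189 * 8.854e-6 * 44 * 841 / 4
F = 15.481 uN


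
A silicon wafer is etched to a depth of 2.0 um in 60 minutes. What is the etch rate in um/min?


Step 1: Etch rate = depth / time
Step 2: rate = 2.0 / 60
rate = 0.033 um/min


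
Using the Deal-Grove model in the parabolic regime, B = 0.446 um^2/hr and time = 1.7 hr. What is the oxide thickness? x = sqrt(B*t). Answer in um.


Step 1: Compute B*t = 0.446 * 1.7 = 0.7582
Step 2: x = sqrt(0.7582)
x = 0.871 um


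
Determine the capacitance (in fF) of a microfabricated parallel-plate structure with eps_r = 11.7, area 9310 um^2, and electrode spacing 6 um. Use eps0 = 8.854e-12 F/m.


Step 1: Convert area to m^2: A = 9310e-12 m^2
Step 2: Convert gap to m: d = 6e-6 m
Step 3: C = eps0 * eps_r * A / d
C = 8.854e-12 * 11.7 * 9310e-12 / 6e-6
Step 4: Convert to fF (multiply by 1e15).
C = 160.74 fF


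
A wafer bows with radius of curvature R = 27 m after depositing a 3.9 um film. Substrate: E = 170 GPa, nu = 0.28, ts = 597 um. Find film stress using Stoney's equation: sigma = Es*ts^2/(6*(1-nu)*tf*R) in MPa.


Step 1: Compute numerator: Es * ts^2 = 170 * 597^2 = 60589530 (GPa*um^2)
Step 2: Compute denominator (R in um): 6*(1-nu)*tf*R = 6*0.72*3.9*27e6 = 454896000.0 (um^2)
Step 3: sigma (GPa) = 60589530 / 454896000.0 = 1.33194e-01 GPa
Step 4: Convert to MPa (x1000): sigma = 133.2 MPa


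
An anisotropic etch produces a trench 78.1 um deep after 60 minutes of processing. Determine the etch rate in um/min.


Step 1: Etch rate = depth / time
Step 2: rate = 78.1 / 60
rate = 1.302 um/min


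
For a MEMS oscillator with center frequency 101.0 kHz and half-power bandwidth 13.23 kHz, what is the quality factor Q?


Step 1: Q = f0 / bandwidth
Step 2: Q = 101.0 / 13.23
Q = 7.6


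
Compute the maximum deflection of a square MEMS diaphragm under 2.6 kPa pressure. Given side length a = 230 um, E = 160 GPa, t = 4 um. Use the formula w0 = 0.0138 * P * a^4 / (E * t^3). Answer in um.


Step 1: Convert pressure to compatible units (E is in GPa, so P in GPa).
P = 2.6 kPa = 2.6e-6 GPa
Step 2: Compute numerator: 0.0138 * P * a^4.
a^4 = 230^4 = 2798410000
numerator = 0.0138 * 2.6e-6 * 2798410000 = 1.004e+02
Step 3: Compute denominator: E * t^3 = 160 * 4^3 = 10240
Step 4: w0 = numerator / denominator = 1.004e+02 / 10240 = 0.0098 um


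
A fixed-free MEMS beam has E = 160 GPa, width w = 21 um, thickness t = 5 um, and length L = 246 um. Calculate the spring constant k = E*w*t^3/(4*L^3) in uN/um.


Step 1: Convert E to consistent units (1 GPa = 1000 uN/um^2).
E = 160 GPa = 160000 uN/um^2
Step 2: Compute t^3 = 5^3 = 125
Step 3: Compute L^3 = 246^3 = 14886936
Step 4: k = 160000 * 21 * 125 / (4 * 14886936)
k = 7.0532 uN/um


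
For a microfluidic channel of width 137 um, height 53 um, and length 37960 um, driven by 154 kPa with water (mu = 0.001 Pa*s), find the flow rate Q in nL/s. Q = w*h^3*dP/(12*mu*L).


Step 1: Convert all dimensions to SI (meters).
w = 137e-6 m, h = 53e-6 m, L = 37960e-6 m, dP = 154e3 Pa
Step 2: Q = w * h^3 * dP / (12 * mu * L)
Q = 137e-6 * (53e-6)^3 * 154e3 / (12 * 0.001 * 37960e-6) = 6.89543148e-09 m^3/s
Step 3: Convert Q from m^3/s to nL/s (1 m^3 = 1e12 nL, so multiply by 1e12).
Q = 6895.431 nL/s


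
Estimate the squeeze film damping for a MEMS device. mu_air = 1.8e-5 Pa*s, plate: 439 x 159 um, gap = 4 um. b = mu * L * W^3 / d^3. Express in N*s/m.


Step 1: Convert to SI.
L = 439e-6 m, W = 159e-6 m, d = 4e-6 m
Step 2: W^3 = (159e-6)^3 = 4.02e-12 m^3
Step 3: d^3 = (4e-6)^3 = 6.40e-17 m^3
Step 4: b = 1.8e-5 * 439e-6 * 4.02e-12 / 6.40e-17
b = 4.96e-04 N*s/m


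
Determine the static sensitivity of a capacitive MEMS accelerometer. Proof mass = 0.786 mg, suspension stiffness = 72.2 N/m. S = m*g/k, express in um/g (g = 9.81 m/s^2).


Step 1: Convert mass: m = 0.786 mg = 7.86e-07 kg
Step 2: S = m * g / k = 7.86e-07 * 9.81 / 72.2
Step 3: S = 1.07e-07 m/g
Step 4: Convert to um/g: S = 0.107 um/g


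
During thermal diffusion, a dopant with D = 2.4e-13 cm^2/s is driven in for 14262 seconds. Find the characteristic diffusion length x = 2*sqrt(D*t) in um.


Step 1: Compute D*t = 2.4e-13 * 14262 = 3.42288e-09 cm^2
Step 2: sqrt(D*t) = 5.8505e-05 cm
Step 3: x = 2 * 5.8505e-05 cm = 1.1701e-04 cm
Step 4: Convert to um (1 cm = 1e4 um): x = 1.17 um


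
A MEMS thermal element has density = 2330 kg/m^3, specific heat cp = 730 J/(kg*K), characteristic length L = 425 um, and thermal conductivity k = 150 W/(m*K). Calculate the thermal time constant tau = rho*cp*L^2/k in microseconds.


Step 1: Convert L to m: L = 425e-6 m
Step 2: L^2 = (425e-6)^2 = 1.80625e-07 m^2
Step 3: tau = 2330 * 730 * 1.80625e-07 / 150 = 2.04816708e-03 s
Step 4: Convert to microseconds (multiply by 1e6).
tau = 2048.167 us


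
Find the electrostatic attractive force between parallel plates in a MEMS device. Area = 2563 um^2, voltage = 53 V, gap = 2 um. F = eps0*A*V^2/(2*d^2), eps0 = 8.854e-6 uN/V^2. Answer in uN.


Step 1: Identify parameters.
eps0 = 8.854e-6 uN/V^2, A = 2563 um^2, V = 53 V, d = 2 um
Step 2: Compute V^2 = 53^2 = 2809
Step 3: Compute d^2 = 2^2 = 4
Step 4: F = 0.5 * 8.854e-6 * 2563 * 2809 / 4
F = 7.968 uN


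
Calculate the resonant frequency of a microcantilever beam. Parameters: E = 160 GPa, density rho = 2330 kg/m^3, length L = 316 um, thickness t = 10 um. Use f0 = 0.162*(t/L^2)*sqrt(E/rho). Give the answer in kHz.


Step 1: Convert units to SI.
t_SI = 10e-6 m, L_SI = 316e-6 m
Step 2: Calculate sqrt(E/rho).
sqrt(160e9 / 2330) = 8286.71 m/s
Step 3: Compute f0.
f0 = 0.162 * 10e-6 / (316e-6)^2 * 8286.71 = 134438.3 Hz = 134.44 kHz


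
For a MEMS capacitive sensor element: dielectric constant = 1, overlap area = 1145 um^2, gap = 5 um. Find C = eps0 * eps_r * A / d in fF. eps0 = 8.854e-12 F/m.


Step 1: Convert area to m^2: A = 1145e-12 m^2
Step 2: Convert gap to m: d = 5e-6 m
Step 3: C = eps0 * eps_r * A / d
C = 8.854e-12 * 1 * 1145e-12 / 5e-6
Step 4: Convert to fF (multiply by 1e15).
C = 2.03 fF


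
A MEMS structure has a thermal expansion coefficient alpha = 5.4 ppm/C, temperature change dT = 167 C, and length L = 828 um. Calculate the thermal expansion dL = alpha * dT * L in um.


Step 1: Convert CTE: alpha = 5.4 ppm/C = 5.4e-6 /C
Step 2: dL = 5.4e-6 * 167 * 828
dL = 0.7467 um


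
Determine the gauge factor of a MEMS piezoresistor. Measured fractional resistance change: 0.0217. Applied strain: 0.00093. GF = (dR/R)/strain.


Step 1: Identify values.
dR/R = 0.0217, strain = 0.00093
Step 2: GF = (dR/R) / strain = 0.0217 / 0.00093
GF = 23.3


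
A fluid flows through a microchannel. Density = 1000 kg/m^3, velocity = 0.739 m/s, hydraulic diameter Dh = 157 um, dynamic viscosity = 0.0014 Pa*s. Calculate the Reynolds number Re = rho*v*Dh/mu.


Step 1: Convert Dh to meters: Dh = 157e-6 m
Step 2: Re = rho * v * Dh / mu
Re = 1000 * 0.739 * 157e-6 / 0.0014
Re = 82.874


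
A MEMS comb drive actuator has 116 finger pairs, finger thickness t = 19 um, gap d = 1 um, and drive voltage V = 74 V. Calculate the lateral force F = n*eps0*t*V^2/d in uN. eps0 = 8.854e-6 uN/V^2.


Step 1: Parameters: n=116, eps0=8.854e-6 uN/V^2, t=19 um, V=74 V, d=1 um
Step 2: V^2 = 5476
Step 3: F = 116 * 8.854e-6 * 19 * 5476 / 1
F = 106.86 uN


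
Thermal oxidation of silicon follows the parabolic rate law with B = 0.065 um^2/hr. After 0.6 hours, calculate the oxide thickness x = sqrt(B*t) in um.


Step 1: Compute B*t = 0.065 * 0.6 = 0.039
Step 2: x = sqrt(0.039)
x = 0.197 um


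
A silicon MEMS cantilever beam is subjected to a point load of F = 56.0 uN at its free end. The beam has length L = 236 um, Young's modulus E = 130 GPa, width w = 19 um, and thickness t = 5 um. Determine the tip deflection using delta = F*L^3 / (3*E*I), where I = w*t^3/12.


Step 1: Calculate the second moment of area.
I = w * t^3 / 12 = 19 * 5^3 / 12 = 197.9167 um^4
Step 2: Convert E to consistent units (1 GPa = 1000 uN/um^2).
E = 130 GPa = 130000 uN/um^2
Step 3: Calculate tip deflection.
delta = F * L^3 / (3 * E * I)
delta = 56.0 * 236^3 / (3 * 130000 * 197.9167)
delta = 9.5362 um


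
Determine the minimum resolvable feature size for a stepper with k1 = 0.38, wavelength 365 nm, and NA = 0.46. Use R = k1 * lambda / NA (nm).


Step 1: Identify values: k1 = 0.38, lambda = 365 nm, NA = 0.46
Step 2: R = k1 * lambda / NA
R = 0.38 * 365 / 0.46
R = 301.5 nm


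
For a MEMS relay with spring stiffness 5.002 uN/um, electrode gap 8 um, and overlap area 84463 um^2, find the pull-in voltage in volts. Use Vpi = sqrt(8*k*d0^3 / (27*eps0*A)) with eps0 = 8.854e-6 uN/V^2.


Step 1: Compute numerator: 8 * k * d0^3 = 8 * 5.002 * 8^3 = 20488.192
Step 2: Compute denominator: 27 * eps0 * A = 27 * 8.854e-6 * 84463 = 20.191556
Step 3: Vpi = sqrt(20488.192 / 20.191556)
Vpi = 31.85 V


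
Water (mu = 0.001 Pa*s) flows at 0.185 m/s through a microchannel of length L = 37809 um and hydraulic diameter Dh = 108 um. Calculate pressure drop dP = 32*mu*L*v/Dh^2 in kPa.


Step 1: Convert to SI: L = 37809e-6 m, Dh = 108e-6 m
Step 2: dP = 32 * 0.001 * 37809e-6 * 0.185 / (108e-6)^2
Step 3: dP = 19189.75 Pa
Step 4: Convert to kPa: dP = 19.19 kPa


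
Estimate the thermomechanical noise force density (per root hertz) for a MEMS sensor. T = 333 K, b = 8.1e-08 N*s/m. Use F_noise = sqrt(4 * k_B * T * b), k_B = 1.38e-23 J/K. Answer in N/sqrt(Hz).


Step 1: Compute 4 * k_B * T * b
= 4 * 1.38e-23 * 333 * 8.1e-08
= 1.4889e-27 N^2/Hz
Step 2: F_noise = sqrt(1.4889e-27)
F_noise = 3.86e-14 N/sqrt(Hz)


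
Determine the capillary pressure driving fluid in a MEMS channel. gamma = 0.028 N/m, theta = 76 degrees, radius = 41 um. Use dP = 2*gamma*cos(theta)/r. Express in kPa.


Step 1: cos(76 deg) = 0.2419
Step 2: Convert r to m: r = 41e-6 m
Step 3: dP = 2 * 0.028 * 0.2419 / 41e-6 = 330.4 Pa
Step 4: Convert Pa to kPa (divide by 1000).
dP = 0.33 kPa


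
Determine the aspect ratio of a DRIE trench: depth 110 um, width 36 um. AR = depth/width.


Step 1: AR = depth / width
Step 2: AR = 110 / 36
AR = 3.1


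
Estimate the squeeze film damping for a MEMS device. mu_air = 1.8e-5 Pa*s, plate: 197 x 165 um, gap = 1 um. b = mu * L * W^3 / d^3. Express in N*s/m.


Step 1: Convert to SI.
L = 197e-6 m, W = 165e-6 m, d = 1e-6 m
Step 2: W^3 = (165e-6)^3 = 4.49e-12 m^3
Step 3: d^3 = (1e-6)^3 = 1.00e-18 m^3
Step 4: b = 1.8e-5 * 197e-6 * 4.49e-12 / 1.00e-18
b = 1.59e-02 N*s/m


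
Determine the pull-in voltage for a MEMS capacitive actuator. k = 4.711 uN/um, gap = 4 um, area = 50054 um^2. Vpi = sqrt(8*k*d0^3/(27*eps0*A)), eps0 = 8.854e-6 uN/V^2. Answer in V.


Step 1: Compute numerator: 8 * k * d0^3 = 8 * 4.711 * 4^3 = 2412.032
Step 2: Compute denominator: 27 * eps0 * A = 27 * 8.854e-6 * 50054 = 11.965809
Step 3: Vpi = sqrt(2412.032 / 11.965809)
Vpi = 14.2 V


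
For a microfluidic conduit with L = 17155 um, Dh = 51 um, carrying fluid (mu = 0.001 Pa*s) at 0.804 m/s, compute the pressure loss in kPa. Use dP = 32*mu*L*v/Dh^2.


Step 1: Convert to SI: L = 17155e-6 m, Dh = 51e-6 m
Step 2: dP = 32 * 0.001 * 17155e-6 * 0.804 / (51e-6)^2
Step 3: dP = 169690.06 Pa
Step 4: Convert to kPa: dP = 169.69 kPa


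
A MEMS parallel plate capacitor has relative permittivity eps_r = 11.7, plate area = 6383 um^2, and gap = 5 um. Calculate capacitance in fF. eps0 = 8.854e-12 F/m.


Step 1: Convert area to m^2: A = 6383e-12 m^2
Step 2: Convert gap to m: d = 5e-6 m
Step 3: C = eps0 * eps_r * A / d
C = 8.854e-12 * 11.7 * 6383e-12 / 5e-6
Step 4: Convert to fF (multiply by 1e15).
C = 132.25 fF


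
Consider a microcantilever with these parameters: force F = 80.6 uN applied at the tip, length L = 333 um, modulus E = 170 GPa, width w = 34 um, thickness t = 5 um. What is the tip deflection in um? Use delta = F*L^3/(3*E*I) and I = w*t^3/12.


Step 1: Calculate the second moment of area.
I = w * t^3 / 12 = 34 * 5^3 / 12 = 354.1667 um^4
Step 2: Convert E to consistent units (1 GPa = 1000 uN/um^2).
E = 170 GPa = 170000 uN/um^2
Step 3: Calculate tip deflection.
delta = F * L^3 / (3 * E * I)
delta = 80.6 * 333^3 / (3 * 170000 * 354.1667)
delta = 16.4774 um


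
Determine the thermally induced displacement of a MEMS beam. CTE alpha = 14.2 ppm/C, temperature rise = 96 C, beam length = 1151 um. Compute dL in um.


Step 1: Convert CTE: alpha = 14.2 ppm/C = 14.2e-6 /C
Step 2: dL = 14.2e-6 * 96 * 1151
dL = 1.569 um


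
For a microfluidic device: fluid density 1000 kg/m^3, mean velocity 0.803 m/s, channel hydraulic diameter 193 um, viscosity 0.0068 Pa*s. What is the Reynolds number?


Step 1: Convert Dh to meters: Dh = 193e-6 m
Step 2: Re = rho * v * Dh / mu
Re = 1000 * 0.803 * 193e-6 / 0.0068
Re = 22.791


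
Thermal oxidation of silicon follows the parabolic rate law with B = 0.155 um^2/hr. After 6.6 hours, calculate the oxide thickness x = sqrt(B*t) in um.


Step 1: Compute B*t = 0.155 * 6.6 = 1.023
Step 2: x = sqrt(1.023)
x = 1.011 um


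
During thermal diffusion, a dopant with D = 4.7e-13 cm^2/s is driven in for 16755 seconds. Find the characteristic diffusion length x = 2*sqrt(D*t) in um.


Step 1: Compute D*t = 4.7e-13 * 16755 = 7.87485e-09 cm^2
Step 2: sqrt(D*t) = 8.87404e-05 cm
Step 3: x = 2 * 8.87404e-05 cm = 1.774808e-04 cm
Step 4: Convert to um (1 cm = 1e4 um): x = 1.775 um


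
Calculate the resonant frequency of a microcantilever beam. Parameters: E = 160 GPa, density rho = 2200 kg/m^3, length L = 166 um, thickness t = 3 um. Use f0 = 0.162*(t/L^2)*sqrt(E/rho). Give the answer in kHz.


Step 1: Convert units to SI.
t_SI = 3e-6 m, L_SI = 166e-6 m
Step 2: Calculate sqrt(E/rho).
sqrt(160e9 / 2200) = 8528.03 m/s
Step 3: Compute f0.
f0 = 0.162 * 3e-6 / (166e-6)^2 * 8528.03 = 150407.3 Hz = 150.41 kHz


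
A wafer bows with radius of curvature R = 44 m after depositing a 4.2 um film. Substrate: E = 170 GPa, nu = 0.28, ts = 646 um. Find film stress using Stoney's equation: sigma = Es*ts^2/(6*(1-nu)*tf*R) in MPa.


Step 1: Compute numerator: Es * ts^2 = 170 * 646^2 = 70943720 (GPa*um^2)
Step 2: Compute denominator (R in um): 6*(1-nu)*tf*R = 6*0.72*4.2*44e6 = 798336000.0 (um^2)
Step 3: sigma (GPa) = 70943720 / 798336000.0 = 8.8864e-02 GPa
Step 4: Convert to MPa (x1000): sigma = 88.9 MPa
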